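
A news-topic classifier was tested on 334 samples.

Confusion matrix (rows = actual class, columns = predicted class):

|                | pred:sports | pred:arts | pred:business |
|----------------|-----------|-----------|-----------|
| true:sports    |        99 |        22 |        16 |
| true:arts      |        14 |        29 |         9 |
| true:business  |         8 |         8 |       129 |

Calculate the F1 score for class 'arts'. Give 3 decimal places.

F1 score = 2·TP/(2·TP+FP+FN).
arts: TP=29, FP=22+8=30, FN=14+9=23 → 58/111 = 0.5225

0.523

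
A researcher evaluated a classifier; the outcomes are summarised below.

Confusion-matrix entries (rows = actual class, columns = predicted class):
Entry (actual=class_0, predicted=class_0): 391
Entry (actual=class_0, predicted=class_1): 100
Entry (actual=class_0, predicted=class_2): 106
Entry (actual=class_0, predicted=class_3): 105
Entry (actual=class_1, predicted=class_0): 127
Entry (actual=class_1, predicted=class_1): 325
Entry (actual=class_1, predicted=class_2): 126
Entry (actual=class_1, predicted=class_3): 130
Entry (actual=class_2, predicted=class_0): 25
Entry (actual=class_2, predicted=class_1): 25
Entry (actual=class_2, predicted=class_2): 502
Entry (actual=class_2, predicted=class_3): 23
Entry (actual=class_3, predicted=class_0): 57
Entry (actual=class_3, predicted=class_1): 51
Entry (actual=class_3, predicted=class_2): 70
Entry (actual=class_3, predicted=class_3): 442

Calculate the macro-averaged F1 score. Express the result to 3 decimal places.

0.634

Per-class F1 score (2·TP/(2·TP+FP+FN)):
  class_0: TP=391, FP=127+25+57=209, FN=100+106+105=311 → 782/1302 = 0.6006
  class_1: TP=325, FP=100+25+51=176, FN=127+126+130=383 → 650/1209 = 0.5376
  class_2: TP=502, FP=106+126+70=302, FN=25+25+23=73 → 1004/1379 = 0.7281
  class_3: TP=442, FP=105+130+23=258, FN=57+51+70=178 → 884/1320 = 0.6697
Macro-F1 score = mean = (0.6006 + 0.5376 + 0.7281 + 0.6697) / 4 = 0.634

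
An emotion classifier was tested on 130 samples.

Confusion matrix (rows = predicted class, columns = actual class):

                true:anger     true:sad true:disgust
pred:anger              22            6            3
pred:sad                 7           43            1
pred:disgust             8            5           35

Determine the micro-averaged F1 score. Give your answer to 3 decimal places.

0.769

Micro-averaging pools counts across classes: ΣTP=100, ΣFP=30, ΣFN=30.
Micro-F1 score = 2·TP/(2·TP+FP+FN) on pooled counts = 0.769 (equals overall accuracy in single-label multiclass).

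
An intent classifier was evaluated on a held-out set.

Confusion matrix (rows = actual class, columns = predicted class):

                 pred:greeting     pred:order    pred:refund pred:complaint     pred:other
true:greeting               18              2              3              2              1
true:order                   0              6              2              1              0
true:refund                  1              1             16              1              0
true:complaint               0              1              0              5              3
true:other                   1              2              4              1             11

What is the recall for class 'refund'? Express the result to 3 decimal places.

0.842

Take TP from the diagonal, FP from the rest of the 'refund' prediction marginal, FN from the rest of the 'refund' actual marginal.
recall = TP/(TP+FN).
refund: TP=16, FN=1+1+1+0=3 → 16/19 = 0.8421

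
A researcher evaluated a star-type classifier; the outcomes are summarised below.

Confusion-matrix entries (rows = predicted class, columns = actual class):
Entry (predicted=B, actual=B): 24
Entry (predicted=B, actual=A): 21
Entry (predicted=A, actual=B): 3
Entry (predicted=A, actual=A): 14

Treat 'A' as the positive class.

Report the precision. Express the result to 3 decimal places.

0.824

Precision = TP/(TP+FP) = 14/(14+3) = 14/17 = 0.824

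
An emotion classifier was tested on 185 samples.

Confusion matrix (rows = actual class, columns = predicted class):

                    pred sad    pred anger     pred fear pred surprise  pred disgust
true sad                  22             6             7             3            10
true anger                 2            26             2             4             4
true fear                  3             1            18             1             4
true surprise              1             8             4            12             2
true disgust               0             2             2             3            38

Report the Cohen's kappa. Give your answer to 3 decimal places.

0.529

Observed agreement pₒ = trace/N = 116/185 = 0.6270
Expected agreement pₑ = Σ (rowᵢ·colᵢ)/N² = (48·28 + 38·43 + 27·33 + 27·23 + 45·58)/185² = 0.2075
κ = (pₒ − pₑ)/(1 − pₑ) = (0.6270 − 0.2075)/(1 − 0.2075) = 0.529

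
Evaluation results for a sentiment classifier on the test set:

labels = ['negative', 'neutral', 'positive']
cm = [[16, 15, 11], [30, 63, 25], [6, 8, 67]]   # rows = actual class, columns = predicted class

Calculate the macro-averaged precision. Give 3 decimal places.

0.564

Per-class precision (TP/(TP+FP)):
  negative: TP=16, FP=30+6=36 → 16/52 = 0.3077
  neutral: TP=63, FP=15+8=23 → 63/86 = 0.7326
  positive: TP=67, FP=11+25=36 → 67/103 = 0.6505
Macro-precision = mean = (0.3077 + 0.7326 + 0.6505) / 3 = 0.564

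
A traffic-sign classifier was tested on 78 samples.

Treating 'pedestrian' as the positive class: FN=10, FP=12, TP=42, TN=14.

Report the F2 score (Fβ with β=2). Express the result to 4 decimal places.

Fβ = (1+β²)·TP / ((1+β²)·TP + β²·FN + FP), with β²=4
= 5·42 / (5·42 + 4·10 + 12) = 0.8015

0.8015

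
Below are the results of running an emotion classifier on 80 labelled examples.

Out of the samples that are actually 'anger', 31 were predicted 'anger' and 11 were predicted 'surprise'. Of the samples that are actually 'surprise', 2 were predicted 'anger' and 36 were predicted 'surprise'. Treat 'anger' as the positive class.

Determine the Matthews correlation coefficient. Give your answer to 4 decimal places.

0.6953

MCC = (TP·TN − FP·FN) / √((TP+FP)(TP+FN)(TN+FP)(TN+FN))
Numerator = 31·36 − 2·11 = 1094
Denominator = √(33·42·38·47) = √2475396 = 1573.3391
MCC = 1094 / 1573.3391 = 0.6953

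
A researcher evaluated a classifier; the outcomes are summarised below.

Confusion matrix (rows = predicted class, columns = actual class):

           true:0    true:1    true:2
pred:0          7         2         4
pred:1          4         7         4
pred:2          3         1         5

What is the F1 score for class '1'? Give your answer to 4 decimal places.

Take TP from the diagonal, FP from the rest of the '1' prediction marginal, FN from the rest of the '1' actual marginal.
F1 score = 2·TP/(2·TP+FP+FN).
1: TP=7, FP=4+4=8, FN=2+1=3 → 14/25 = 0.56000

0.5600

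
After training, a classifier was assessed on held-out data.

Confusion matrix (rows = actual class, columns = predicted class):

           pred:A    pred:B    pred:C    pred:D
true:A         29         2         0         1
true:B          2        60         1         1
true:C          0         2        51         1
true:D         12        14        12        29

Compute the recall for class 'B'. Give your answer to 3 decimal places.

0.938

Treat 'B' as positive and all other classes as negative.
recall = TP/(TP+FN).
B: TP=60, FN=2+1+1=4 → 60/64 = 0.9375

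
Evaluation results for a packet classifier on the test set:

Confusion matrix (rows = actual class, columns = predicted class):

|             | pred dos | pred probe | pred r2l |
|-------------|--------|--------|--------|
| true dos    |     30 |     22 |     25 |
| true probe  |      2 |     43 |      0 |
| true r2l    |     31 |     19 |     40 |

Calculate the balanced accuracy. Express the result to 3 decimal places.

0.597

Balanced accuracy = mean of per-class recall.
  dos: recall = 30/77 = 0.3896
  probe: recall = 43/45 = 0.9556
  r2l: recall = 40/90 = 0.4444
Mean = (0.3896 + 0.9556 + 0.4444) / 3 = 0.597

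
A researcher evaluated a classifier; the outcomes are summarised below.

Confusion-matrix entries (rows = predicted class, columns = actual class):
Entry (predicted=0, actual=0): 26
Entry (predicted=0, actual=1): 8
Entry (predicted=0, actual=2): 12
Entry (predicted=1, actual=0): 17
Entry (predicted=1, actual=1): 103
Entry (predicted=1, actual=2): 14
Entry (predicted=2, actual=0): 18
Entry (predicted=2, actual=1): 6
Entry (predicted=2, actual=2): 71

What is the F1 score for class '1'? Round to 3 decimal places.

Treat '1' as positive and all other classes as negative.
F1 score = 2·TP/(2·TP+FP+FN).
1: TP=103, FP=17+14=31, FN=8+6=14 → 206/251 = 0.8207

0.821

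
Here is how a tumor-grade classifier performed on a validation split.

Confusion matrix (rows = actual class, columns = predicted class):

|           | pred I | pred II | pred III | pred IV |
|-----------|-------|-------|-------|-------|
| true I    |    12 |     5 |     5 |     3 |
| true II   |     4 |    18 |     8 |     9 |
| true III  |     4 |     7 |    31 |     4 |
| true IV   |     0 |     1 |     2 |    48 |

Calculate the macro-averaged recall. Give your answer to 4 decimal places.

Per-class recall (TP/(TP+FN)):
  I: TP=12, FN=5+5+3=13 → 12/25 = 0.48000
  II: TP=18, FN=4+8+9=21 → 18/39 = 0.46154
  III: TP=31, FN=4+7+4=15 → 31/46 = 0.67391
  IV: TP=48, FN=0+1+2=3 → 48/51 = 0.94118
Macro-recall = mean = (0.48000 + 0.46154 + 0.67391 + 0.94118) / 4 = 0.6392

0.6392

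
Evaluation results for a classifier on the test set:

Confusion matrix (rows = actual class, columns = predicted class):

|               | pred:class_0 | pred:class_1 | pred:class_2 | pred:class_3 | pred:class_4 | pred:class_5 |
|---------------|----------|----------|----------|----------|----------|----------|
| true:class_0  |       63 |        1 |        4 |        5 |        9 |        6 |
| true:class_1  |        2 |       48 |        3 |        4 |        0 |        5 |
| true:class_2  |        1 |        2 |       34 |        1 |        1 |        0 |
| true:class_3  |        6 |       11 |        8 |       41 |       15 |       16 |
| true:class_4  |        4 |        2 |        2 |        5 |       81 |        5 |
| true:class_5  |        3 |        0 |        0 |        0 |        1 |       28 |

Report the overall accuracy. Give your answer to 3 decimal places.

Accuracy = trace / total = (63+48+34+41+81+28=295) / 417 = 295/417 = 0.707

0.707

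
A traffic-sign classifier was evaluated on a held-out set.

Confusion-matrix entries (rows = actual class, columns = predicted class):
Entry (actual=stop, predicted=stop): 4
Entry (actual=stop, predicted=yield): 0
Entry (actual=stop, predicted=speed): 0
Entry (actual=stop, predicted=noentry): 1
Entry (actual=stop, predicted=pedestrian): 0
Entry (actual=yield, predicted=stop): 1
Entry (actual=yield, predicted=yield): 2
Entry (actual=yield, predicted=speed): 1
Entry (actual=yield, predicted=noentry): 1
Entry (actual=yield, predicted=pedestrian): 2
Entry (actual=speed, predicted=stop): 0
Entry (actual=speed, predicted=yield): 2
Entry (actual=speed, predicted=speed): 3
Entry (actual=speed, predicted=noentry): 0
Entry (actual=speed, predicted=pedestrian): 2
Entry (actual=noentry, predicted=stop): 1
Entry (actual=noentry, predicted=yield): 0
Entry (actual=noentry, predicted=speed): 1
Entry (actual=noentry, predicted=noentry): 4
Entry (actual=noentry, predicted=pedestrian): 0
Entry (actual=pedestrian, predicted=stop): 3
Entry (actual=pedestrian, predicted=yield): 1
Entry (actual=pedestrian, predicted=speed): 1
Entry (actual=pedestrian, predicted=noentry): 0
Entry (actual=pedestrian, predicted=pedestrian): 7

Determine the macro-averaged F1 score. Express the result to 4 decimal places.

0.5283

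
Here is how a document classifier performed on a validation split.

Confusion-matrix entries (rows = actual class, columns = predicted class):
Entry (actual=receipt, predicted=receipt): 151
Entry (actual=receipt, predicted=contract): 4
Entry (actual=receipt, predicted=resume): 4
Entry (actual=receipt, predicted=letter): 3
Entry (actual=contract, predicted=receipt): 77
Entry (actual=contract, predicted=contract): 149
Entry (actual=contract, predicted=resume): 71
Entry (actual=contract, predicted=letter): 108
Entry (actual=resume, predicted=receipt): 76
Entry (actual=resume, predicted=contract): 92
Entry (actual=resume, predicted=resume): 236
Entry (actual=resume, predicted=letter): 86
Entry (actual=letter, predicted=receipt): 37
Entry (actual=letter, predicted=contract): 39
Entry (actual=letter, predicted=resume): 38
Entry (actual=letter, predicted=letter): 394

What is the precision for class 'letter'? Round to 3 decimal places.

precision = TP/(TP+FP).
letter: TP=394, FP=3+108+86=197 → 394/591 = 0.6667

0.667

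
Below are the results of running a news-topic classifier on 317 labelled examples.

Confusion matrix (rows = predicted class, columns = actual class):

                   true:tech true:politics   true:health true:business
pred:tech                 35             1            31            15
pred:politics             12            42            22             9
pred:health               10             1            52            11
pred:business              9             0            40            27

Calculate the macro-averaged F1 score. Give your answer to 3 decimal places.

Per-class F1 score (2·TP/(2·TP+FP+FN)):
  tech: TP=35, FP=1+31+15=47, FN=12+10+9=31 → 70/148 = 0.4730
  politics: TP=42, FP=12+22+9=43, FN=1+1+0=2 → 84/129 = 0.6512
  health: TP=52, FP=10+1+11=22, FN=31+22+40=93 → 104/219 = 0.4749
  business: TP=27, FP=9+0+40=49, FN=15+9+11=35 → 54/138 = 0.3913
Macro-F1 score = mean = (0.4730 + 0.6512 + 0.4749 + 0.3913) / 4 = 0.498

0.498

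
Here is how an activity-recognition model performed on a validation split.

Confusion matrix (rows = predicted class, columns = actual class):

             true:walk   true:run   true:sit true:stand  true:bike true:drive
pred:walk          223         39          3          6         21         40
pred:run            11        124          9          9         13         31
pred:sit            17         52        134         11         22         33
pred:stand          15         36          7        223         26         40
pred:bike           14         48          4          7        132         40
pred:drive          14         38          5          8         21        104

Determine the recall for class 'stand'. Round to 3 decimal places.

0.845

recall = TP/(TP+FN).
stand: TP=223, FN=6+9+11+7+8=41 → 223/264 = 0.8447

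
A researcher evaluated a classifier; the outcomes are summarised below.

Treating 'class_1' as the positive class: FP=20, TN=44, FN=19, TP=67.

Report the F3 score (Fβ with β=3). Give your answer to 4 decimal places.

Fβ = (1+β²)·TP / ((1+β²)·TP + β²·FN + FP), with β²=9
= 10·67 / (10·67 + 9·19 + 20) = 0.7782

0.7782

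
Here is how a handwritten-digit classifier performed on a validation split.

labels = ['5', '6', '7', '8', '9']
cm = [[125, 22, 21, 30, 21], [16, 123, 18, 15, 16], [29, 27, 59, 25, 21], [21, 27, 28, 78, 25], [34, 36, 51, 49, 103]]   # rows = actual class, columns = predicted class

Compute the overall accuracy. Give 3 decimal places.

0.478

Accuracy = trace / total = (125+123+59+78+103=488) / 1020 = 488/1020 = 0.478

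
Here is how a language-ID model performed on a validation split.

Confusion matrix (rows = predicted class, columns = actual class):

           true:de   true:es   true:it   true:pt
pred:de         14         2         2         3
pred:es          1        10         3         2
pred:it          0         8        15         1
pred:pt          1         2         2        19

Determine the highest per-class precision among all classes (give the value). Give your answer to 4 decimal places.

Per-class precision (TP/(TP+FP)):
  de: TP=14, FP=2+2+3=7 → 14/21 = 0.66667
  es: TP=10, FP=1+3+2=6 → 10/16 = 0.62500
  it: TP=15, FP=0+8+1=9 → 15/24 = 0.62500
  pt: TP=19, FP=1+2+2=5 → 19/24 = 0.79167
Highest is class 'pt' with precision = 0.7917.

0.7917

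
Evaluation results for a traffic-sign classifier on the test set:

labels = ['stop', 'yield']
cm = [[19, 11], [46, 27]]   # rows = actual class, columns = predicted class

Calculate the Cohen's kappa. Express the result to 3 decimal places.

0.002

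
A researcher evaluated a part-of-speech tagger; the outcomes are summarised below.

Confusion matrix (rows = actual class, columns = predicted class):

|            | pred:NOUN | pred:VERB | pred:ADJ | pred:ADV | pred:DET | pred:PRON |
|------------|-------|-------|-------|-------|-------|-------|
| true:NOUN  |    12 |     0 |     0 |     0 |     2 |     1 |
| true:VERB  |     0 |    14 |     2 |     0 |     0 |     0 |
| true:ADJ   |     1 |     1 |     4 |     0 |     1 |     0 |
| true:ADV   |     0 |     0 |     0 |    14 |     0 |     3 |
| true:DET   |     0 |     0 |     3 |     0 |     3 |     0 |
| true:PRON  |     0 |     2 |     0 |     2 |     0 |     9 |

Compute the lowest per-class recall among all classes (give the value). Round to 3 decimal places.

0.500

Per-class recall (TP/(TP+FN)):
  NOUN: TP=12, FN=0+0+0+2+1=3 → 12/15 = 0.8000
  VERB: TP=14, FN=0+2+0+0+0=2 → 14/16 = 0.8750
  ADJ: TP=4, FN=1+1+0+1+0=3 → 4/7 = 0.5714
  ADV: TP=14, FN=0+0+0+0+3=3 → 14/17 = 0.8235
  DET: TP=3, FN=0+0+3+0+0=3 → 3/6 = 0.5000
  PRON: TP=9, FN=0+2+0+2+0=4 → 9/13 = 0.6923
Lowest is class 'DET' with recall = 0.500.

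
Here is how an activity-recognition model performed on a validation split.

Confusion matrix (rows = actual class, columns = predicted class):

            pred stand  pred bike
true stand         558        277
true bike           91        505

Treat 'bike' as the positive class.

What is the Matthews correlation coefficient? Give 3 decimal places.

0.511

MCC = (TP·TN − FP·FN) / √((TP+FP)(TP+FN)(TN+FP)(TN+FN))
Numerator = 505·558 − 277·91 = 256583
Denominator = √(782·596·835·649) = √252571407880 = 502564.8295
MCC = 256583 / 502564.8295 = 0.511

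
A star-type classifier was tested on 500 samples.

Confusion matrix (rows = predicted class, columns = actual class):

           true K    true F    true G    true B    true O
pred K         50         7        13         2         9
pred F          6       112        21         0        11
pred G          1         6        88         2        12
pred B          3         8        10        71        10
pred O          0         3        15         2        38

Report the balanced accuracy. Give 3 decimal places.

0.731

Balanced accuracy = mean of per-class recall.
  K: recall = 50/60 = 0.8333
  F: recall = 112/136 = 0.8235
  G: recall = 88/147 = 0.5986
  B: recall = 71/77 = 0.9221
  O: recall = 38/80 = 0.4750
Mean = (0.8333 + 0.8235 + 0.5986 + 0.9221 + 0.4750) / 5 = 0.731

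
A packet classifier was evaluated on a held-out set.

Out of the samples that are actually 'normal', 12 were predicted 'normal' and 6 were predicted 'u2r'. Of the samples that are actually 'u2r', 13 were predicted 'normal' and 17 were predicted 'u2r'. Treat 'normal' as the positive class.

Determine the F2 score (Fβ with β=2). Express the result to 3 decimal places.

Fβ = (1+β²)·TP / ((1+β²)·TP + β²·FN + FP), with β²=4
= 5·12 / (5·12 + 4·6 + 13) = 0.619

0.619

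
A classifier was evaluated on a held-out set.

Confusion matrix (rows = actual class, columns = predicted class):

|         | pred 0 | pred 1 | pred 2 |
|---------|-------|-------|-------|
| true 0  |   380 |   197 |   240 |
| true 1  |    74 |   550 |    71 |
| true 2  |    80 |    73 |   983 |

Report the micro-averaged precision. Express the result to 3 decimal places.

0.722

Micro-averaging pools counts across classes: ΣTP=1913, ΣFP=735, ΣFN=735.
Micro-precision = TP/(TP+FP) on pooled counts = 0.722 (equals overall accuracy in single-label multiclass).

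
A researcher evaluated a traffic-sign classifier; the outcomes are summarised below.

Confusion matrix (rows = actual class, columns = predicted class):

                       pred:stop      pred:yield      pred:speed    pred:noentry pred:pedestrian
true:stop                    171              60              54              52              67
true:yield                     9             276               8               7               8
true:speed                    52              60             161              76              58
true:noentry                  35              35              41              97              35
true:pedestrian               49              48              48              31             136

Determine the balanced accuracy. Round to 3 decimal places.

0.510

Balanced accuracy = mean of per-class recall.
  stop: recall = 171/404 = 0.4233
  yield: recall = 276/308 = 0.8961
  speed: recall = 161/407 = 0.3956
  noentry: recall = 97/243 = 0.3992
  pedestrian: recall = 136/312 = 0.4359
Mean = (0.4233 + 0.8961 + 0.3956 + 0.3992 + 0.4359) / 5 = 0.510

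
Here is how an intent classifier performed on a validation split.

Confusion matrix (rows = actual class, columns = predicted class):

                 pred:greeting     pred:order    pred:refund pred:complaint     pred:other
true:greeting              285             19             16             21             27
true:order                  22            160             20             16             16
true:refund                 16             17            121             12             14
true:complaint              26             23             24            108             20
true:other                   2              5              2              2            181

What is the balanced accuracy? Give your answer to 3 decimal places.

0.722

Balanced accuracy = mean of per-class recall.
  greeting: recall = 285/368 = 0.7745
  order: recall = 160/234 = 0.6838
  refund: recall = 121/180 = 0.6722
  complaint: recall = 108/201 = 0.5373
  other: recall = 181/192 = 0.9427
Mean = (0.7745 + 0.6838 + 0.6722 + 0.5373 + 0.9427) / 5 = 0.722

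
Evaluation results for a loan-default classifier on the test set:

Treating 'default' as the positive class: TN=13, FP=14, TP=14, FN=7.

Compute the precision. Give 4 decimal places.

0.5000

Precision = TP/(TP+FP) = 14/(14+14) = 14/28 = 0.5000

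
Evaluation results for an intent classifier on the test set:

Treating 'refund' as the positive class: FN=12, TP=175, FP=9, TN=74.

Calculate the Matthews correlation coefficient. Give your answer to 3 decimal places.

0.819

MCC = (TP·TN − FP·FN) / √((TP+FP)(TP+FN)(TN+FP)(TN+FN))
Numerator = 175·74 − 9·12 = 12842
Denominator = √(184·187·83·86) = √245604304 = 15671.7677
MCC = 12842 / 15671.7677 = 0.819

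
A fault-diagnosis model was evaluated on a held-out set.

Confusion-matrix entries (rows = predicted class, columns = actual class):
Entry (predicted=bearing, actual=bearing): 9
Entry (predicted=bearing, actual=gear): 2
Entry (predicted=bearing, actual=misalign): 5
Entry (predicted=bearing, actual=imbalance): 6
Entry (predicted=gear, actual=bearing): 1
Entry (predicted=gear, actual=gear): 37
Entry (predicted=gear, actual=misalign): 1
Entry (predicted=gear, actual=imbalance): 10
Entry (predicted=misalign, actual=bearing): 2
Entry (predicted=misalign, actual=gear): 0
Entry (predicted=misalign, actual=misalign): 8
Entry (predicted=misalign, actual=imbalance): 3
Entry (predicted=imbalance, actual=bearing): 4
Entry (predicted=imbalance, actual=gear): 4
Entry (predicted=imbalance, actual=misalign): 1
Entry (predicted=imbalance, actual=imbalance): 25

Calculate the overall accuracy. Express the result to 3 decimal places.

0.669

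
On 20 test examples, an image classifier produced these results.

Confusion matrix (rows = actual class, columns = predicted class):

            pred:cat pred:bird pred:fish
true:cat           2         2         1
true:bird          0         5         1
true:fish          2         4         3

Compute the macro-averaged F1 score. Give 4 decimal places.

0.4871

Per-class F1 score (2·TP/(2·TP+FP+FN)):
  cat: TP=2, FP=0+2=2, FN=2+1=3 → 4/9 = 0.44444
  bird: TP=5, FP=2+4=6, FN=0+1=1 → 10/17 = 0.58824
  fish: TP=3, FP=1+1=2, FN=2+4=6 → 6/14 = 0.42857
Macro-F1 score = mean = (0.44444 + 0.58824 + 0.42857) / 3 = 0.4871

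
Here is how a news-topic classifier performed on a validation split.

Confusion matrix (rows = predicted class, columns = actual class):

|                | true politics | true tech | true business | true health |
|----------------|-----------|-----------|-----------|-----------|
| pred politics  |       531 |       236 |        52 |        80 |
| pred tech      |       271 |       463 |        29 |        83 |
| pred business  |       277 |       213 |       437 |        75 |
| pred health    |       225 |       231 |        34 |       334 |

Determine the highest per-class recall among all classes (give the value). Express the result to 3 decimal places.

0.792

Per-class recall (TP/(TP+FN)):
  politics: TP=531, FN=271+277+225=773 → 531/1304 = 0.4072
  tech: TP=463, FN=236+213+231=680 → 463/1143 = 0.4051
  business: TP=437, FN=52+29+34=115 → 437/552 = 0.7917
  health: TP=334, FN=80+83+75=238 → 334/572 = 0.5839
Highest is class 'business' with recall = 0.792.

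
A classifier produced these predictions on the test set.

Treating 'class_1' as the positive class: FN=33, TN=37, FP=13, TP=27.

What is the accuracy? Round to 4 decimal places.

Accuracy = (TP+TN)/N = (27+37)/110 = 0.5818

0.5818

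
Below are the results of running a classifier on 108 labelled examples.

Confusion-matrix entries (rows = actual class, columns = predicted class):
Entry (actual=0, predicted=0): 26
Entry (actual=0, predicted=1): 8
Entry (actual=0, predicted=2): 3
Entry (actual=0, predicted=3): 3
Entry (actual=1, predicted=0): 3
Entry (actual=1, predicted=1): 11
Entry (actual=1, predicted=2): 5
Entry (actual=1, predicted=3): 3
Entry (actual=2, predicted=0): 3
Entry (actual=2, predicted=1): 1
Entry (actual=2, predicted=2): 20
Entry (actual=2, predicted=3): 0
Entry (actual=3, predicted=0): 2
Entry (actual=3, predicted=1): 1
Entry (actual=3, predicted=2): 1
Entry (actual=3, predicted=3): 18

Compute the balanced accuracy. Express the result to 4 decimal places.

0.7004

Balanced accuracy = mean of per-class recall.
  0: recall = 26/40 = 0.65000
  1: recall = 11/22 = 0.50000
  2: recall = 20/24 = 0.83333
  3: recall = 18/22 = 0.81818
Mean = (0.65000 + 0.50000 + 0.83333 + 0.81818) / 4 = 0.7004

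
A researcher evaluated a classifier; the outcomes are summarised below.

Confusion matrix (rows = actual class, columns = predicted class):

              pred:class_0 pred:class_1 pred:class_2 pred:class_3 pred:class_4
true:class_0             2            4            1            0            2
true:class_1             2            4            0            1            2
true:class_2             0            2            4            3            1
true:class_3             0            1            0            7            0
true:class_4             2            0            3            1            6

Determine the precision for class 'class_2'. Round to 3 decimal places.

0.500

precision = TP/(TP+FP).
class_2: TP=4, FP=1+0+0+3=4 → 4/8 = 0.5000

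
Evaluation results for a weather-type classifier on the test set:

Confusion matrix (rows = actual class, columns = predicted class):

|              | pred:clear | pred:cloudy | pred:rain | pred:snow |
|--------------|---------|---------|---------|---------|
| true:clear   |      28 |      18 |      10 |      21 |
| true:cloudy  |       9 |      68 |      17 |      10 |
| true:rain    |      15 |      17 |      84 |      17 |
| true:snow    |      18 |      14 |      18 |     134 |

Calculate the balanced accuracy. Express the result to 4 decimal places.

0.5943

Balanced accuracy = mean of per-class recall.
  clear: recall = 28/77 = 0.36364
  cloudy: recall = 68/104 = 0.65385
  rain: recall = 84/133 = 0.63158
  snow: recall = 134/184 = 0.72826
Mean = (0.36364 + 0.65385 + 0.63158 + 0.72826) / 4 = 0.5943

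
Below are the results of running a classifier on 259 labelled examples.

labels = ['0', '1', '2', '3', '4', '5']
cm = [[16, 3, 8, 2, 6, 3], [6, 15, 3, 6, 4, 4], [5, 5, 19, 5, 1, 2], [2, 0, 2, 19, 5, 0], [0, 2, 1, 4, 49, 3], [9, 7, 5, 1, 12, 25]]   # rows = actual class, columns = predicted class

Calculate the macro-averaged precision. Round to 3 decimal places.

0.536

Per-class precision (TP/(TP+FP)):
  0: TP=16, FP=6+5+2+0+9=22 → 16/38 = 0.4211
  1: TP=15, FP=3+5+0+2+7=17 → 15/32 = 0.4688
  2: TP=19, FP=8+3+2+1+5=19 → 19/38 = 0.5000
  3: TP=19, FP=2+6+5+4+1=18 → 19/37 = 0.5135
  4: TP=49, FP=6+4+1+5+12=28 → 49/77 = 0.6364
  5: TP=25, FP=3+4+2+0+3=12 → 25/37 = 0.6757
Macro-precision = mean = (0.4211 + 0.4688 + 0.5000 + 0.5135 + 0.6364 + 0.6757) / 6 = 0.536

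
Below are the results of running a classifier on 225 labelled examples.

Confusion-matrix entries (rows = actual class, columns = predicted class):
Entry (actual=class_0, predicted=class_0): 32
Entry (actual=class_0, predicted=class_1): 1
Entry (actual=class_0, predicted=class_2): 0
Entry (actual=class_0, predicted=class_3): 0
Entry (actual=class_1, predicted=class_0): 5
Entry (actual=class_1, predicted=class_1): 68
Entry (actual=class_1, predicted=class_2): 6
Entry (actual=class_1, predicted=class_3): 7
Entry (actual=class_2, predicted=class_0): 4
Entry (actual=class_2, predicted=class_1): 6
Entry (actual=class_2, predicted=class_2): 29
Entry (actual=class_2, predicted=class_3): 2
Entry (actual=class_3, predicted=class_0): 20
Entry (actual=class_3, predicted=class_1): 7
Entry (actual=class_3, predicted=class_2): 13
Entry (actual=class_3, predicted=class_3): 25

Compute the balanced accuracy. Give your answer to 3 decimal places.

Balanced accuracy = mean of per-class recall.
  class_0: recall = 32/33 = 0.9697
  class_1: recall = 68/86 = 0.7907
  class_2: recall = 29/41 = 0.7073
  class_3: recall = 25/65 = 0.3846
Mean = (0.9697 + 0.7907 + 0.7073 + 0.3846) / 4 = 0.713

0.713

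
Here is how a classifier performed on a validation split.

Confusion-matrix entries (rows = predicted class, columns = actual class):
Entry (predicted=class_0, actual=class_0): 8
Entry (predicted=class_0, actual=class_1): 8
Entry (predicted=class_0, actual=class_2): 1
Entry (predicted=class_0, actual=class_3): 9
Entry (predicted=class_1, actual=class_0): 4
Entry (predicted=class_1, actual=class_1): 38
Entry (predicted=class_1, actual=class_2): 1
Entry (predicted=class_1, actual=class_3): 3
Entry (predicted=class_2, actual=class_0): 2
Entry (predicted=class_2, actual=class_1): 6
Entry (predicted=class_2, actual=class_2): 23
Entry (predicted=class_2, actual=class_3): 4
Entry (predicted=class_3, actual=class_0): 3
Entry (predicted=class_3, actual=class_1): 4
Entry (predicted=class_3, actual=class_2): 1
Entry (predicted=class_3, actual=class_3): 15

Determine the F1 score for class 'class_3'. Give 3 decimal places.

0.556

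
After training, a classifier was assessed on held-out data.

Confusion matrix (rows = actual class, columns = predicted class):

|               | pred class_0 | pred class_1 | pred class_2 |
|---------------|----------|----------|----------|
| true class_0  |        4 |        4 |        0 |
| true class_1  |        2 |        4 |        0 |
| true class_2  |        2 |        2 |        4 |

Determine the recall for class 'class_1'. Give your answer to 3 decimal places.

0.667

Take TP from the diagonal, FP from the rest of the 'class_1' prediction marginal, FN from the rest of the 'class_1' actual marginal.
recall = TP/(TP+FN).
class_1: TP=4, FN=2+0=2 → 4/6 = 0.6667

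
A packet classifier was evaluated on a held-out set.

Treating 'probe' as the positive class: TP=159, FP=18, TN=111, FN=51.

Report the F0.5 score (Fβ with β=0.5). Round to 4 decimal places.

0.8660

Fβ = (1+β²)·TP / ((1+β²)·TP + β²·FN + FP), with β²=1/4
= 1.25·159 / (1.25·159 + 0.25·51 + 18) = 0.8660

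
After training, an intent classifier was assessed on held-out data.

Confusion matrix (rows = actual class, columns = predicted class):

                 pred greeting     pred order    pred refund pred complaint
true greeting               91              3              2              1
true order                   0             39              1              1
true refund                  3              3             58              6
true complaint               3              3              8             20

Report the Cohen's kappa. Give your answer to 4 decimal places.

Observed agreement pₒ = trace/N = 208/242 = 0.85950
Expected agreement pₑ = Σ (rowᵢ·colᵢ)/N² = (97·97 + 41·48 + 70·69 + 34·28)/242² = 0.29300
κ = (pₒ − pₑ)/(1 − pₑ) = (0.85950 − 0.29300)/(1 − 0.29300) = 0.8013

0.8013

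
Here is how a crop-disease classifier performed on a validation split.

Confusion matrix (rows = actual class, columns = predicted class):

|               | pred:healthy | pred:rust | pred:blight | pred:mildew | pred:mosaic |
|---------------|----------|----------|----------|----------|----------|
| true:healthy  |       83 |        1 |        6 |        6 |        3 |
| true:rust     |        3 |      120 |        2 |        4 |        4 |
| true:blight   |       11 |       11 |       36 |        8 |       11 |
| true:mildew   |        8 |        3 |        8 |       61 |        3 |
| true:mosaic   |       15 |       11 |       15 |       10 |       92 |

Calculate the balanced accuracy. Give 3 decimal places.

0.717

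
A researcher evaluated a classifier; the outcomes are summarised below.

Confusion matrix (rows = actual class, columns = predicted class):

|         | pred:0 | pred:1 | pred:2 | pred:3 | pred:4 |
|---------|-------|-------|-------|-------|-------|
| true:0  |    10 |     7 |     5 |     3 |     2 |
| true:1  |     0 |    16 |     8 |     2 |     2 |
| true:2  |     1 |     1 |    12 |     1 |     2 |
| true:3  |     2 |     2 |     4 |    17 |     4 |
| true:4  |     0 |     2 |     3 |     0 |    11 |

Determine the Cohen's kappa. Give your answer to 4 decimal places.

0.4579

Observed agreement pₒ = trace/N = 66/117 = 0.56410
Expected agreement pₑ = Σ (rowᵢ·colᵢ)/N² = (27·13 + 28·28 + 17·32 + 29·23 + 16·21)/117² = 0.19592
κ = (pₒ − pₑ)/(1 − pₑ) = (0.56410 − 0.19592)/(1 − 0.19592) = 0.4579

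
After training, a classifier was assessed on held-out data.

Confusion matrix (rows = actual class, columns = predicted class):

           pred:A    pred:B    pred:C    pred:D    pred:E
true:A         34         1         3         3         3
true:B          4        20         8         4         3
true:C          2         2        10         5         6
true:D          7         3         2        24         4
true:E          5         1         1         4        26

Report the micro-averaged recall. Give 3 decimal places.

0.616

Micro-averaging pools counts across classes: ΣTP=114, ΣFP=71, ΣFN=71.
Micro-recall = TP/(TP+FN) on pooled counts = 0.616 (equals overall accuracy in single-label multiclass).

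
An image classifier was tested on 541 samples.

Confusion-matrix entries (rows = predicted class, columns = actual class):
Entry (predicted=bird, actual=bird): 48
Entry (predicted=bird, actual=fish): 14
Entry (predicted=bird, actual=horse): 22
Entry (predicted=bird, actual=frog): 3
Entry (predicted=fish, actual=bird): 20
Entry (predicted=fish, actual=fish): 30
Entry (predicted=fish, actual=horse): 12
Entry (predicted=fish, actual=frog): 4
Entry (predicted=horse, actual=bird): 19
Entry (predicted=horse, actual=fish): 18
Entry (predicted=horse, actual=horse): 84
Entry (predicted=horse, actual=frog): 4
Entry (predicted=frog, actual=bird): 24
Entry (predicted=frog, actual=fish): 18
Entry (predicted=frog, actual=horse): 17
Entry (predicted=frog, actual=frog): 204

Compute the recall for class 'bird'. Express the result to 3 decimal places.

recall = TP/(TP+FN).
bird: TP=48, FN=20+19+24=63 → 48/111 = 0.4324

0.432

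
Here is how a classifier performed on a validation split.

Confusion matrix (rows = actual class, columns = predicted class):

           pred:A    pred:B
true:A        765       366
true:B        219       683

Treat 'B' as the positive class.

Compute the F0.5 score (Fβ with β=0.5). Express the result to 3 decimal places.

0.670

Fβ = (1+β²)·TP / ((1+β²)·TP + β²·FN + FP), with β²=1/4
= 1.25·683 / (1.25·683 + 0.25·219 + 366) = 0.670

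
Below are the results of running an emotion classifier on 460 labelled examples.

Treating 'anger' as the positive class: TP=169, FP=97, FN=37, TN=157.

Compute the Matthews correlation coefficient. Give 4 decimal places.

0.4415

MCC = (TP·TN − FP·FN) / √((TP+FP)(TP+FN)(TN+FP)(TN+FN))
Numerator = 169·157 − 97·37 = 22944
Denominator = √(266·206·254·194) = √2700127696 = 51962.7530
MCC = 22944 / 51962.7530 = 0.4415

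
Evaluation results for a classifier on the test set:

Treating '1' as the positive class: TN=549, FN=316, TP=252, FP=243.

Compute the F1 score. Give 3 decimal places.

Precision = TP/(TP+FP) = 252/495 = 0.5091
Recall = TP/(TP+FN) = 252/568 = 0.4437
F1 = 2·TP/(2·TP+FP+FN) = 504/1063 = 0.474

0.474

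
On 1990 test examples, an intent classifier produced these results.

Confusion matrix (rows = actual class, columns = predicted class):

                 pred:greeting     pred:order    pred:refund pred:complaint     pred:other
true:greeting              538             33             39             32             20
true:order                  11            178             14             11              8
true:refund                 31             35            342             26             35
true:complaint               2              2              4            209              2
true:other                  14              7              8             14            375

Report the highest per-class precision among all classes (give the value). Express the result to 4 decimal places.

Per-class precision (TP/(TP+FP)):
  greeting: TP=538, FP=11+31+2+14=58 → 538/596 = 0.90268
  order: TP=178, FP=33+35+2+7=77 → 178/255 = 0.69804
  refund: TP=342, FP=39+14+4+8=65 → 342/407 = 0.84029
  complaint: TP=209, FP=32+11+26+14=83 → 209/292 = 0.71575
  other: TP=375, FP=20+8+35+2=65 → 375/440 = 0.85227
Highest is class 'greeting' with precision = 0.9027.

0.9027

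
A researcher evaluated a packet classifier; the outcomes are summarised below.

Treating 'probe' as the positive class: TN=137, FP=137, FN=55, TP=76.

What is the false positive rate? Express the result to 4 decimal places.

FPR = FP/(FP+TN) = 137/(137+137) = 0.5000

0.5000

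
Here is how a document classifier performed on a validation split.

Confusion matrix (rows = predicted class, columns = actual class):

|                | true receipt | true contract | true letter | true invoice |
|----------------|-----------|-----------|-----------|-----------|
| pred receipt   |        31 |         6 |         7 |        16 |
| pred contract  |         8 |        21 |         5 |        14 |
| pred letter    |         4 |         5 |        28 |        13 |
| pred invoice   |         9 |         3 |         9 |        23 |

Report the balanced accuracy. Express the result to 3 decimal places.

0.529

Balanced accuracy = mean of per-class recall.
  receipt: recall = 31/52 = 0.5962
  contract: recall = 21/35 = 0.6000
  letter: recall = 28/49 = 0.5714
  invoice: recall = 23/66 = 0.3485
Mean = (0.5962 + 0.6000 + 0.5714 + 0.3485) / 4 = 0.529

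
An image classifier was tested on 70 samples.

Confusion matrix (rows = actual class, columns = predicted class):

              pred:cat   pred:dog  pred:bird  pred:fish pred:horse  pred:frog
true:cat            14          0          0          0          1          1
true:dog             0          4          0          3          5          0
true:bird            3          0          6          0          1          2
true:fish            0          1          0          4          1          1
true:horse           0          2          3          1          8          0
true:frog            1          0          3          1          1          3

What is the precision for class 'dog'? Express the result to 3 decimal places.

0.571

Treat 'dog' as positive and all other classes as negative.
precision = TP/(TP+FP).
dog: TP=4, FP=0+0+1+2+0=3 → 4/7 = 0.5714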